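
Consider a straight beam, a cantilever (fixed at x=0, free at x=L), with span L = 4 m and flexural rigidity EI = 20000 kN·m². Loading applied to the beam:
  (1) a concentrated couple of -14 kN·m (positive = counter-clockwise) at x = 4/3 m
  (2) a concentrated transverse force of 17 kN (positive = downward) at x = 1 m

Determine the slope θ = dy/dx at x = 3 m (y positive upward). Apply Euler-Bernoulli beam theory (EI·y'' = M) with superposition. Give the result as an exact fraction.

Load 1 — applied couple M₀=-14 kN·m at a=4/3 m (b=L-a=8/3):
  θ_1 = M₀a/EI  [x>a] = (-14)·(4/3)/20000 = -7/7500 rad
Load 2 — point force P=17 kN at a=1 m (b=L-a=3):
  θ_2 = -Pa²/(2EI)  [x>a] = -17·1²/(2·20000) = -17/40000 rad
Superposition: θ = Σ θ_i = -163/120000 rad ≈ -0.001358 rad

θ(3) = -163/120000 rad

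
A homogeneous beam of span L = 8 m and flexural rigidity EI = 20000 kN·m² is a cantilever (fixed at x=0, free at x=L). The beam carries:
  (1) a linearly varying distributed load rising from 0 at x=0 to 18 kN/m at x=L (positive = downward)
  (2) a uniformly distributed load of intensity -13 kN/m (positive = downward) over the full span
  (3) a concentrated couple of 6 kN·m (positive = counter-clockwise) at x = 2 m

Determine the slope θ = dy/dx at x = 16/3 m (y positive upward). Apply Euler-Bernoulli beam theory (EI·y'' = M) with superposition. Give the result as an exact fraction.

θ(16/3) = -397/405000 rad

Load 1 — triangular load w₀=18 kN/m (0→w₀ over full span):
  θ_1 = (w₀Lx²/4-w₀L²x/3-w₀x⁴/(24L))/EI = (18·8·(16/3)²/4-18·8²·(16/3)/3-18·(16/3)⁴/(24·8))/20000 = -928/16875 rad
Load 2 — uniform load w=-13 kN/m over full span:
  θ_2 = -wx(x²-3Lx+3L²)/(6EI) = -(-13)·(16/3)·((16/3)²-3·8·(16/3)+3·8²)/(6·20000) = 2704/50625 rad
Load 3 — applied couple M₀=6 kN·m at a=2 m (b=L-a=6):
  θ_3 = M₀a/EI  [x>a] = 6·2/20000 = 3/5000 rad
Superposition: θ = Σ θ_i = -397/405000 rad ≈ -0.000980 rad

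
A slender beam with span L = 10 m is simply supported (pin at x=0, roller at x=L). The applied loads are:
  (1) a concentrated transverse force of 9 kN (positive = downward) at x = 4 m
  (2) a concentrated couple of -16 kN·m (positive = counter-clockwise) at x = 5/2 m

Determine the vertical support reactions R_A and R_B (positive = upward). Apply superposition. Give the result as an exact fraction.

Load 1 — point force P=9 kN at a=4 m (b=L-a=6):
  R_A = Pb/L = 9·6/10 = 27/5 kN
  R_B = Pa/L = 9·4/10 = 18/5 kN
Load 2 — applied couple M₀=-16 kN·m at a=5/2 m (b=L-a=15/2):
  R_A = M₀/L = (-16)/10 = -8/5 kN
  R_B = -M₀/L = -(-16)/10 = 8/5 kN
Superposition: R_A = 19/5 kN, R_B = 26/5 kN

R_A = 19/5 kN, R_B = 26/5 kN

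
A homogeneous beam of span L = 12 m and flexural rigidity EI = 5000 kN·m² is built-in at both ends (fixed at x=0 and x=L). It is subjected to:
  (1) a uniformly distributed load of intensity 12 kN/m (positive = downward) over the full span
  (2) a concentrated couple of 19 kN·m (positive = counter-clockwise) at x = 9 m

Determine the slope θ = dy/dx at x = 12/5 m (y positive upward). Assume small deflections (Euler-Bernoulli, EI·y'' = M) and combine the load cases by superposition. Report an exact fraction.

θ(12/5) = -5469/156250 rad

Load 1 — uniform load w=12 kN/m over full span:
  θ_1 = -wx(L-x)(L-2x)/(12EI) = -12·(12/5)·(12-(12/5))·(12-2·(12/5))/(12·5000) = -2592/78125 rad
Load 2 — applied couple M₀=19 kN·m at a=9 m (b=L-a=3):
  θ_2 = (R_Ax²/2 - M_Ax)/EI  [x≤a] with R_A=57/32, M_A=95/16 = ((57/32)·(12/5)²/2 - (95/16)·(12/5))/5000 = -57/31250 rad
Superposition: θ = Σ θ_i = -5469/156250 rad ≈ -0.035002 rad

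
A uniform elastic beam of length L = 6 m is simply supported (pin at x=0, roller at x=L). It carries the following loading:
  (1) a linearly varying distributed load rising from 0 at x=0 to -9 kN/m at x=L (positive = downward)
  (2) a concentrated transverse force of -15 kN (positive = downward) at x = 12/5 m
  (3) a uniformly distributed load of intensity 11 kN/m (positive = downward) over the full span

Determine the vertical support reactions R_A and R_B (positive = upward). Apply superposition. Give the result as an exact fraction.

Load 1 — triangular load w₀=-9 kN/m (0→w₀ over full span):
  R_A = w₀L/6 = (-9)·6/6 = -9 kN
  R_B = w₀L/3 = (-9)·6/3 = -18 kN
Load 2 — point force P=-15 kN at a=12/5 m (b=L-a=18/5):
  R_A = Pb/L = (-15)·(18/5)/6 = -9 kN
  R_B = Pa/L = (-15)·(12/5)/6 = -6 kN
Load 3 — uniform load w=11 kN/m over full span:
  R_A = wL/2 = 11·6/2 = 33 kN
  R_B = wL/2 = 11·6/2 = 33 kN
Superposition: R_A = 15 kN, R_B = 9 kN

R_A = 15 kN, R_B = 9 kN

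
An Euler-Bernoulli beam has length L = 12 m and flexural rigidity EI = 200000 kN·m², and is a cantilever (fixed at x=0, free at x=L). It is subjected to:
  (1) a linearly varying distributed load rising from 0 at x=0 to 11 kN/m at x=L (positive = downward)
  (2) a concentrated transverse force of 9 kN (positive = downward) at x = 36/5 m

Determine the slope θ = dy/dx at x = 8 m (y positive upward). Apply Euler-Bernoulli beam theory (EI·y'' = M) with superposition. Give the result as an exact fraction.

Load 1 — triangular load w₀=11 kN/m (0→w₀ over full span):
  θ_1 = (w₀Lx²/4-w₀L²x/3-w₀x⁴/(24L))/EI = (11·12·8²/4-11·12²·8/3-11·8⁴/(24·12))/200000 = -319/28125 rad
Load 2 — point force P=9 kN at a=36/5 m (b=L-a=24/5):
  θ_2 = -Pa²/(2EI)  [x>a] = -9·(36/5)²/(2·200000) = -729/625000 rad
Superposition: θ = Σ θ_i = -70361/5625000 rad ≈ -0.012509 rad

θ(8) = -70361/5625000 rad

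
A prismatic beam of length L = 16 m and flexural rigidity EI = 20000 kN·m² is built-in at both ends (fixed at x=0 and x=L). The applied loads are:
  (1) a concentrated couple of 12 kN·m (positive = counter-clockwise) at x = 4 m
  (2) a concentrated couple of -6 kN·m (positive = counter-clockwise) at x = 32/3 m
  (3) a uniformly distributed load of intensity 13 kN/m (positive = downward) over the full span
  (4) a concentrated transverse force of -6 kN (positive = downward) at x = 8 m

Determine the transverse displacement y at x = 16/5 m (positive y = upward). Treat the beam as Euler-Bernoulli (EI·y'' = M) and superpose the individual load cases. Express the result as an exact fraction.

y(16/5) = -49223/1171875 m

Load 1 — applied couple M₀=12 kN·m at a=4 m (b=L-a=12):
  y_1 = (R_Ax³/6 - M_Ax²/2)/EI  [x≤a] with R_A=27/32, M_A=-9/4 = ((27/32)·(16/5)³/6 - (-9/4)·(16/5)²/2)/20000 = 63/78125 m
Load 2 — applied couple M₀=-6 kN·m at a=32/3 m (b=L-a=16/3):
  y_2 = (R_Ax³/6 - M_Ax²/2)/EI  [x≤a] with R_A=-1/2, M_A=-2 = ((-1/2)·(16/5)³/6 - (-2)·(16/5)²/2)/20000 = 88/234375 m
Load 3 — uniform load w=13 kN/m over full span:
  y_3 = -wx²(L-x)²/(24EI) = -13·(16/5)²·(16-(16/5))²/(24·20000) = -53248/1171875 m
Load 4 — point force P=-6 kN at a=8 m (b=L-a=8):
  y_4 = -Pb²x²(3aL-(3a+b)x)/(6L³EI)  [x≤a] = -(-6)·8²·(16/5)²·(3·8·16-(3·8+8)·(16/5))/(6·16³·20000) = 176/78125 m
Superposition: y = Σ y_i = -49223/1171875 m ≈ -0.042004 m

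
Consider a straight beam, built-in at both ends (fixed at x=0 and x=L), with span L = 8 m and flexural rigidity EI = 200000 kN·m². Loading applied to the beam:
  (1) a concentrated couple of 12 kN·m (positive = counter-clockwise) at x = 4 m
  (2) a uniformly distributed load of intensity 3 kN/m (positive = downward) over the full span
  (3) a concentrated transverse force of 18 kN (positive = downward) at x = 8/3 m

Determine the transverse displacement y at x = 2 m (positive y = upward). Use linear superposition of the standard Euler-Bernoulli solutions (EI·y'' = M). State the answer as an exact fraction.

Load 1 — applied couple M₀=12 kN·m at a=4 m (b=L-a=4):
  y_1 = (R_Ax³/6 - M_Ax²/2)/EI  [x≤a] with R_A=9/4, M_A=3 = ((9/4)·2³/6 - 3·2²/2)/200000 = -3/200000 m
Load 2 — uniform load w=3 kN/m over full span:
  y_2 = -wx²(L-x)²/(24EI) = -3·2²·(8-2)²/(24·200000) = -9/100000 m
Load 3 — point force P=18 kN at a=8/3 m (b=L-a=16/3):
  y_3 = -Pb²x²(3aL-(3a+b)x)/(6L³EI)  [x≤a] = -18·(16/3)²·2²·(3·(8/3)·8-(3·(8/3)+(16/3))·2)/(6·8³·200000) = -7/56250 m
Superposition: y = Σ y_i = -413/1800000 m ≈ -0.000229 m

y(2) = -413/1800000 m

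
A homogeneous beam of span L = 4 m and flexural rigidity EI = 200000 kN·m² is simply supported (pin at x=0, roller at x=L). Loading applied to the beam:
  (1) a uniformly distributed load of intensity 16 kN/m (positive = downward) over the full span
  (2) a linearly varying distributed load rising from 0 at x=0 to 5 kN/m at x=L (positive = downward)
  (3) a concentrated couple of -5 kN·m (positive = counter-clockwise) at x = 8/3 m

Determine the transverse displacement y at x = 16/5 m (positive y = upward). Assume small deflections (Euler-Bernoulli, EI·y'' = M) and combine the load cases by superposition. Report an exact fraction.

Load 1 — uniform load w=16 kN/m over full span:
  y_1 = -wx(L³-2Lx²+x³)/(24EI) = -16·(16/5)·(4³-2·4·(16/5)²+(16/5)³)/(24·200000) = -928/5859375 m
Load 2 — triangular load w₀=5 kN/m (0→w₀ over full span):
  y_2 = -w₀x(7L⁴-10L²x²+3x⁴)/(360LEI) = -5·(16/5)·(7·4⁴-10·4²·(16/5)²+3·(16/5)⁴)/(360·4·200000) = -254/9765625 m
Load 3 — applied couple M₀=-5 kN·m at a=8/3 m (b=L-a=4/3):
  y_3 = (M₀x³/(6L)-M₀(x-a)²/2+C₁x)/EI  [x>a] with C₁=M₀(3b²-L²)/(6L)=20/9 = ((-5)·(16/5)³/(6·4)-(-5)·((16/5)-(8/3))²/2+(20/9)·(16/5))/200000 = 7/1406250 m
Superposition: y = Σ y_i = -31537/175781250 m ≈ -0.000179 m

y(16/5) = -31537/175781250 m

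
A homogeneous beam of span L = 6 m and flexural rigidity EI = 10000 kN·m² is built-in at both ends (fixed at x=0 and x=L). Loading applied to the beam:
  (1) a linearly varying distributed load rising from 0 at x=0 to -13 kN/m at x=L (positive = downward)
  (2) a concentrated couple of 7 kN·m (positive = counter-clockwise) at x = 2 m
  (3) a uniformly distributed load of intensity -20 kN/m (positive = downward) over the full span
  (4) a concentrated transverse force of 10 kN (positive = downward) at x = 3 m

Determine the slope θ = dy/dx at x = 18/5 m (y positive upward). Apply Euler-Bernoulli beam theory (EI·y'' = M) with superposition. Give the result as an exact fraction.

Load 1 — triangular load w₀=-13 kN/m (0→w₀ over full span):
  θ_1 = -w₀(2x(L-x)(L-2x)(x+2L)+x²(L-x)²)/(120LEI) = -(-13)·(2·(18/5)·(6-(18/5))·(6-2·(18/5))·((18/5)+2·6)+(18/5)²·(6-(18/5))²)/(120·6·10000) = -351/781250 rad
Load 2 — applied couple M₀=7 kN·m at a=2 m (b=L-a=4):
  θ_2 = (R_Ax²/2 - M_Ax - M₀(x-a))/EI  [x>a] with R_A=14/9, M_A=0 = ((14/9)·(18/5)²/2 - 0·(18/5) - 7·((18/5)-2))/10000 = -7/62500 rad
Load 3 — uniform load w=-20 kN/m over full span:
  θ_3 = -wx(L-x)(L-2x)/(12EI) = -(-20)·(18/5)·(6-(18/5))·(6-2·(18/5))/(12·10000) = -27/15625 rad
Load 4 — point force P=10 kN at a=3 m (b=L-a=3):
  θ_4 = Pa²(L-x)(2bL-(3b+a)(L-x))/(2L³EI)  [x>a] = 10·3²·(6-(18/5))·(2·3·6-(3·3+3)·(6-(18/5)))/(2·6³·10000) = 9/25000 rad
Superposition: θ = Σ θ_i = -6029/3125000 rad ≈ -0.001929 rad

θ(18/5) = -6029/3125000 rad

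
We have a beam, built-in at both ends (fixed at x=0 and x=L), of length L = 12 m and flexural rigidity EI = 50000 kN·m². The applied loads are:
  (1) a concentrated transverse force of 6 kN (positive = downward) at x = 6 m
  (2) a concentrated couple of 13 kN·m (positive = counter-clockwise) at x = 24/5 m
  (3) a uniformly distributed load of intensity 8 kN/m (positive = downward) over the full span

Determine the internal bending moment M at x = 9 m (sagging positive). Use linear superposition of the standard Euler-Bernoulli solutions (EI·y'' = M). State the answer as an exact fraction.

Load 1 — point force P=6 kN at a=6 m (b=L-a=6):
  M_1 = Pa²(a+3b)(L-x)/L³ - Pa²b/L²  [x>a] = 6·6²·(6+3·6)·(12-9)/12³ - 6·6²·6/12² = 0 kN·m
Load 2 — applied couple M₀=13 kN·m at a=24/5 m (b=L-a=36/5):
  M_2 = R_Ax - M_A - M₀  [x>a] with R_A=39/25, M_A=39/25 = (39/25)·9 - (39/25) - 13 = -13/25 kN·m
Load 3 — uniform load w=8 kN/m over full span:
  M_3 = wLx/2 - wL²/12 - wx²/2 = 8·12·9/2 - 8·12²/12 - 8·9²/2 = 12 kN·m
Superposition: M = Σ M_i = 287/25 kN·m ≈ 11.480000 kN·m

M(9) = 287/25 kN·m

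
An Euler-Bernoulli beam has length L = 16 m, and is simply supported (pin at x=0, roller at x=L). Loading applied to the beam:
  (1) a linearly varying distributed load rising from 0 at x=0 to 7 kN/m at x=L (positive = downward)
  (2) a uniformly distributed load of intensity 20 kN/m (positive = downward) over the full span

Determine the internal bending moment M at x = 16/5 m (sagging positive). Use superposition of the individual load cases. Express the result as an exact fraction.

Load 1 — triangular load w₀=7 kN/m (0→w₀ over full span):
  M_1 = w₀Lx/6 - w₀x³/(6L) = 7·16·(16/5)/6 - 7·(16/5)³/(6·16) = 7168/125 kN·m
Load 2 — uniform load w=20 kN/m over full span:
  M_2 = wx(L-x)/2 = 20·(16/5)·(16-(16/5))/2 = 2048/5 kN·m
Superposition: M = Σ M_i = 58368/125 kN·m ≈ 466.944000 kN·m

M(16/5) = 58368/125 kN·m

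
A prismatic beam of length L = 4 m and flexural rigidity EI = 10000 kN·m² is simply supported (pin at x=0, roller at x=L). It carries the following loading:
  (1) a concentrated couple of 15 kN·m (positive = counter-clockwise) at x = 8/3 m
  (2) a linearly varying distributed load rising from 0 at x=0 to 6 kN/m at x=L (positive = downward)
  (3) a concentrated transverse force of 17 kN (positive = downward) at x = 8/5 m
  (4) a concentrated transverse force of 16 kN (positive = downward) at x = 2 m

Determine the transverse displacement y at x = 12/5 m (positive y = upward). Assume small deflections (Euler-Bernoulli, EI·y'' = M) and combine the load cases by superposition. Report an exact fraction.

Load 1 — applied couple M₀=15 kN·m at a=8/3 m (b=L-a=4/3):
  y_1 = (M₀x³/(6L)+C₁x)/EI  [x≤a] with C₁=M₀(3b²-L²)/(6L)=-20/3 = (15·(12/5)³/(6·4)+(-20/3)·(12/5))/10000 = -23/31250 m
Load 2 — triangular load w₀=6 kN/m (0→w₀ over full span):
  y_2 = -w₀x(7L⁴-10L²x²+3x⁴)/(360LEI) = -6·(12/5)·(7·4⁴-10·4²·(12/5)²+3·(12/5)⁴)/(360·4·10000) = -9472/9765625 m
Load 3 — point force P=17 kN at a=8/5 m (b=L-a=12/5):
  y_3 = -Pa(L-x)(2Lx-a²-x²)/(6LEI)  [x>a] = -17·(8/5)·(4-(12/5))·(2·4·(12/5)-(8/5)²-(12/5)²)/(6·4·10000) = -2312/1171875 m
Load 4 — point force P=16 kN at a=2 m (b=L-a=2):
  y_4 = -Pa(L-x)(2Lx-a²-x²)/(6LEI)  [x>a] = -16·2·(4-(12/5))·(2·4·(12/5)-2²-(12/5)²)/(6·4·10000) = -472/234375 m
Superposition: y = Σ y_i = -333557/58593750 m ≈ -0.005693 m

y(12/5) = -333557/58593750 m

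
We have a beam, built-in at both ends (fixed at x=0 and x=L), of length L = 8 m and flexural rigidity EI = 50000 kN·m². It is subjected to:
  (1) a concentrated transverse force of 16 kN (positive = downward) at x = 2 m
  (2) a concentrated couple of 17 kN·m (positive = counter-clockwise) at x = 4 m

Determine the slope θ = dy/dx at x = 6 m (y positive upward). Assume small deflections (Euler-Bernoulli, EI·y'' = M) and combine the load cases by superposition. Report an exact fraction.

θ(6) = 39/400000 rad

Load 1 — point force P=16 kN at a=2 m (b=L-a=6):
  θ_1 = Pa²(L-x)(2bL-(3b+a)(L-x))/(2L³EI)  [x>a] = 16·2²·(8-6)·(2·6·8-(3·6+2)·(8-6))/(2·8³·50000) = 7/50000 rad
Load 2 — applied couple M₀=17 kN·m at a=4 m (b=L-a=4):
  θ_2 = (R_Ax²/2 - M_Ax - M₀(x-a))/EI  [x>a] with R_A=51/16, M_A=17/4 = ((51/16)·6²/2 - (17/4)·6 - 17·(6-4))/50000 = -17/400000 rad
Superposition: θ = Σ θ_i = 39/400000 rad ≈ 0.000097 rad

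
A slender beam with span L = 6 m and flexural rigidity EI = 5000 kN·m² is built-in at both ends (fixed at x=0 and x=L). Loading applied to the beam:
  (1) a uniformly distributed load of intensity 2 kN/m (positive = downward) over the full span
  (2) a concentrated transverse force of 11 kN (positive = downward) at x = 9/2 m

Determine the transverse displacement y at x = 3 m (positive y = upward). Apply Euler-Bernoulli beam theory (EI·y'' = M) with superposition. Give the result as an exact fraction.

y(3) = -207/80000 m

Load 1 — uniform load w=2 kN/m over full span:
  y_1 = -wx²(L-x)²/(24EI) = -2·3²·(6-3)²/(24·5000) = -27/20000 m
Load 2 — point force P=11 kN at a=9/2 m (b=L-a=3/2):
  y_2 = -Pb²x²(3aL-(3a+b)x)/(6L³EI)  [x≤a] = -11·(3/2)²·3²·(3·(9/2)·6-(3·(9/2)+(3/2))·3)/(6·6³·5000) = -99/80000 m
Superposition: y = Σ y_i = -207/80000 m ≈ -0.002587 m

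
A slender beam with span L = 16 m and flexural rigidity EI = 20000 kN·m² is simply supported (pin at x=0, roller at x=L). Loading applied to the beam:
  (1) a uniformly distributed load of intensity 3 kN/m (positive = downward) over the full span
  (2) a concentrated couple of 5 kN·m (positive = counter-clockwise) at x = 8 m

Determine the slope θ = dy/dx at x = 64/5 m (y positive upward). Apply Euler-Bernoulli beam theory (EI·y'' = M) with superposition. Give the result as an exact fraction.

Load 1 — uniform load w=3 kN/m over full span:
  θ_1 = -w(L³-6Lx²+4x³)/(24EI) = -3·(16³-6·16·(64/5)²+4·(64/5)³)/(24·20000) = 1584/78125 rad
Load 2 — applied couple M₀=5 kN·m at a=8 m (b=L-a=8):
  θ_2 = (M₀x²/(2L)-M₀(x-a)+C₁)/EI  [x>a] with C₁=M₀(3b²-L²)/(6L)=-10/3 = (5·(64/5)²/(2·16)-5·((64/5)-8)+(-10/3))/20000 = -13/150000 rad
Superposition: θ = Σ θ_i = 75707/3750000 rad ≈ 0.020189 rad

θ(64/5) = 75707/3750000 rad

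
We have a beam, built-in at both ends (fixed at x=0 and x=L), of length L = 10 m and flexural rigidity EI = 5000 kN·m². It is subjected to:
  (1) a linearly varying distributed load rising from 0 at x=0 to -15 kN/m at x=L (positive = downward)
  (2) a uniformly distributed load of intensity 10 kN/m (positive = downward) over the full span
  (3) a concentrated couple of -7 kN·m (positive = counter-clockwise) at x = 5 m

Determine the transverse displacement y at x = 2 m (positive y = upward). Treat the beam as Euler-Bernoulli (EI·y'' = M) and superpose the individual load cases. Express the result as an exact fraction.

y(2) = -41/6000 m

Load 1 — triangular load w₀=-15 kN/m (0→w₀ over full span):
  y_1 = -w₀x²(L-x)²(x+2L)/(120LEI) = -(-15)·2²·(10-2)²·(2+2·10)/(120·10·5000) = 44/3125 m
Load 2 — uniform load w=10 kN/m over full span:
  y_2 = -wx²(L-x)²/(24EI) = -10·2²·(10-2)²/(24·5000) = -8/375 m
Load 3 — applied couple M₀=-7 kN·m at a=5 m (b=L-a=5):
  y_3 = (R_Ax³/6 - M_Ax²/2)/EI  [x≤a] with R_A=-21/20, M_A=-7/4 = ((-21/20)·2³/6 - (-7/4)·2²/2)/5000 = 21/50000 m
Superposition: y = Σ y_i = -41/6000 m ≈ -0.006833 m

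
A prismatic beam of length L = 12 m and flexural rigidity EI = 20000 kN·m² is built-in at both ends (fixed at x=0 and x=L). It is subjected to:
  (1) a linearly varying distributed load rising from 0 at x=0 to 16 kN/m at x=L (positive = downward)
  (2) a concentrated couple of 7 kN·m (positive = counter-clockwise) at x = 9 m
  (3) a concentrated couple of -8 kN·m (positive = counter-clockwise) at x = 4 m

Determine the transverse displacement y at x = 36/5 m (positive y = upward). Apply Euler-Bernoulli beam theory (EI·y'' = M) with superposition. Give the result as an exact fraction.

Load 1 — triangular load w₀=16 kN/m (0→w₀ over full span):
  y_1 = -w₀x²(L-x)²(x+2L)/(120LEI) = -16·(36/5)²·(12-(36/5))²·((36/5)+2·12)/(120·12·20000) = -202176/9765625 m
Load 2 — applied couple M₀=7 kN·m at a=9 m (b=L-a=3):
  y_2 = (R_Ax³/6 - M_Ax²/2)/EI  [x≤a] with R_A=21/32, M_A=35/16 = ((21/32)·(36/5)³/6 - (35/16)·(36/5)²/2)/20000 = -3969/5000000 m
Load 3 — applied couple M₀=-8 kN·m at a=4 m (b=L-a=8):
  y_3 = (R_Ax³/6 - M_Ax²/2 - M₀(x-a)²/2)/EI  [x>a] with R_A=-8/9, M_A=0 = ((-8/9)·(36/5)³/6 - 0·(36/5)²/2 - (-8)·((36/5)-4)²/2)/20000 = -56/78125 m
Superposition: y = Σ y_i = -13883389/625000000 m ≈ -0.022213 m

y(36/5) = -13883389/625000000 m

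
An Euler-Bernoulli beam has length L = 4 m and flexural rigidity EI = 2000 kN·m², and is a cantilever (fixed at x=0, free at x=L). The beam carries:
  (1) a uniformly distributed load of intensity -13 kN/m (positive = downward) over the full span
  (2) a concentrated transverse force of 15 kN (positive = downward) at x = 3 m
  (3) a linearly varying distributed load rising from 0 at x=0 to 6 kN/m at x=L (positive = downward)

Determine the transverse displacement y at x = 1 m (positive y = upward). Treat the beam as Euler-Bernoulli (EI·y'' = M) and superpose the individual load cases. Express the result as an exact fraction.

Load 1 — uniform load w=-13 kN/m over full span:
  y_1 = -wx²(x²-4Lx+6L²)/(24EI) = -(-13)·1²·(1²-4·4·1+6·4²)/(24·2000) = 351/16000 m
Load 2 — point force P=15 kN at a=3 m (b=L-a=1):
  y_2 = -Px²(3a-x)/(6EI)  [x≤a] = -15·1²·(3·3-1)/(6·2000) = -1/100 m
Load 3 — triangular load w₀=6 kN/m (0→w₀ over full span):
  y_3 = (w₀Lx³/12-w₀L²x²/6-w₀x⁵/(120L))/EI = (6·4·1³/12-6·4²·1²/6-6·1⁵/(120·4))/2000 = -1121/160000 m
Superposition: y = Σ y_i = 789/160000 m ≈ 0.004931 m

y(1) = 789/160000 m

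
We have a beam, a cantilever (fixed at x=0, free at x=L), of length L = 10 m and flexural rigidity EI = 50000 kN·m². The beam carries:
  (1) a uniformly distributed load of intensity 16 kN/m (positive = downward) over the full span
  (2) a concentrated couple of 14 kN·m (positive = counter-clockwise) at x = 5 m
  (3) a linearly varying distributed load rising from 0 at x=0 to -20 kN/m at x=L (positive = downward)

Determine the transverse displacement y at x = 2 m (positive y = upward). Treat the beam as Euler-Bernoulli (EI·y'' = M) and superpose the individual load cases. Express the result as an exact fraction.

y(2) = -211/62500 m

Load 1 — uniform load w=16 kN/m over full span:
  y_1 = -wx²(x²-4Lx+6L²)/(24EI) = -16·2²·(2²-4·10·2+6·10²)/(24·50000) = -262/9375 m
Load 2 — applied couple M₀=14 kN·m at a=5 m (b=L-a=5):
  y_2 = M₀x²/(2EI)  [x≤a] = 14·2²/(2·50000) = 7/12500 m
Load 3 — triangular load w₀=-20 kN/m (0→w₀ over full span):
  y_3 = (w₀Lx³/12-w₀L²x²/6-w₀x⁵/(120L))/EI = ((-20)·10·2³/12-(-20)·10²·2²/6-(-20)·2⁵/(120·10))/50000 = 2251/93750 m
Superposition: y = Σ y_i = -211/62500 m ≈ -0.003376 m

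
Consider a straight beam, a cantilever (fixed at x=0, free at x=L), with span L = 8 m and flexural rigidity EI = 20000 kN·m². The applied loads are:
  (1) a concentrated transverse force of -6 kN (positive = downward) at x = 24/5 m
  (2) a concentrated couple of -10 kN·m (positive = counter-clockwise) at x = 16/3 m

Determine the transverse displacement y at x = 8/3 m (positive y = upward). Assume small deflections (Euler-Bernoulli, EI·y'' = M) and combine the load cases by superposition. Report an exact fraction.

y(8/3) = 202/84375 m

Load 1 — point force P=-6 kN at a=24/5 m (b=L-a=16/5):
  y_1 = -Px²(3a-x)/(6EI)  [x≤a] = -(-6)·(8/3)²·(3·(24/5)-(8/3))/(6·20000) = 352/84375 m
Load 2 — applied couple M₀=-10 kN·m at a=16/3 m (b=L-a=8/3):
  y_2 = M₀x²/(2EI)  [x≤a] = (-10)·(8/3)²/(2·20000) = -2/1125 m
Superposition: y = Σ y_i = 202/84375 m ≈ 0.002394 m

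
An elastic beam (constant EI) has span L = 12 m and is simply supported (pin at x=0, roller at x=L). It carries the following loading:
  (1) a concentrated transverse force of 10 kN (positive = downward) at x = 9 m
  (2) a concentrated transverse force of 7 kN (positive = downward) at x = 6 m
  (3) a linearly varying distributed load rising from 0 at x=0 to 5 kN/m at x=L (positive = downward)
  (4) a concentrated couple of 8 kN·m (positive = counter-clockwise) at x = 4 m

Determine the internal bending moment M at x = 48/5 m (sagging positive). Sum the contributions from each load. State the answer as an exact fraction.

M(48/5) = 1484/25 kN·m

Load 1 — point force P=10 kN at a=9 m (b=L-a=3):
  M_1 = Pa(L-x)/L  [x>a] = 10·9·(12-(48/5))/12 = 18 kN·m
Load 2 — point force P=7 kN at a=6 m (b=L-a=6):
  M_2 = Pa(L-x)/L  [x>a] = 7·6·(12-(48/5))/12 = 42/5 kN·m
Load 3 — triangular load w₀=5 kN/m (0→w₀ over full span):
  M_3 = w₀Lx/6 - w₀x³/(6L) = 5·12·(48/5)/6 - 5·(48/5)³/(6·12) = 864/25 kN·m
Load 4 — applied couple M₀=8 kN·m at a=4 m (b=L-a=8):
  M_4 = M₀x/L - M₀  [x>a] = 8·(48/5)/12 - 8 = -8/5 kN·m
Superposition: M = Σ M_i = 1484/25 kN·m ≈ 59.360000 kN·m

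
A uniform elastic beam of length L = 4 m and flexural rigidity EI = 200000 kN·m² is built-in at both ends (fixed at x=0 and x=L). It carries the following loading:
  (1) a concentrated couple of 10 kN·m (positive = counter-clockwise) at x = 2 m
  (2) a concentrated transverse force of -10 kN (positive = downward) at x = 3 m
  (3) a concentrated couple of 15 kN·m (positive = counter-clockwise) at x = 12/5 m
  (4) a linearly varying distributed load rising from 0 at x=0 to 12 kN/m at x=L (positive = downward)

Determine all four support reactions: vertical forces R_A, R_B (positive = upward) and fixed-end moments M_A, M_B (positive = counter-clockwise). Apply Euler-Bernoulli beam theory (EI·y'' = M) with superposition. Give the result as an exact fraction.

Load 1 — applied couple M₀=10 kN·m at a=2 m (b=L-a=2):
  R_A = 6M₀ab/L³ = 6·10·2·2/4³ = 15/4 kN
  M_A = M₀b(2a-b)/L² = 10·2·(2·2-2)/4² = 5/2 kN·m
  R_B = -6M₀ab/L³ = -6·10·2·2/4³ = -15/4 kN
  M_B = M₀a(2b-a)/L² = 10·2·(2·2-2)/4² = 5/2 kN·m
Load 2 — point force P=-10 kN at a=3 m (b=L-a=1):
  R_A = Pb²(3a+b)/L³ = (-10)·1²·(3·3+1)/4³ = -25/16 kN
  M_A = Pab²/L² = (-10)·3·1²/4² = -15/8 kN·m
  R_B = Pa²(a+3b)/L³ = (-10)·3²·(3+3·1)/4³ = -135/16 kN
  M_B = -Pa²b/L² = -(-10)·3²·1/4² = 45/8 kN·m
Load 3 — applied couple M₀=15 kN·m at a=12/5 m (b=L-a=8/5):
  R_A = 6M₀ab/L³ = 6·15·(12/5)·(8/5)/4³ = 27/5 kN
  M_A = M₀b(2a-b)/L² = 15·(8/5)·(2·(12/5)-(8/5))/4² = 24/5 kN·m
  R_B = -6M₀ab/L³ = -6·15·(12/5)·(8/5)/4³ = -27/5 kN
  M_B = M₀a(2b-a)/L² = 15·(12/5)·(2·(8/5)-(12/5))/4² = 9/5 kN·m
Load 4 — triangular load w₀=12 kN/m (0→w₀ over full span):
  R_A = 3w₀L/20 = 3·12·4/20 = 36/5 kN
  M_A = w₀L²/30 = 12·4²/30 = 32/5 kN·m
  R_B = 7w₀L/20 = 7·12·4/20 = 84/5 kN
  M_B = -w₀L²/20 = -12·4²/20 = -48/5 kN·m
Superposition: R_A = 1183/80 kN, M_A = 473/40 kN·m, R_B = -63/80 kN, M_B = 13/40 kN·m

R_A = 1183/80 kN, M_A = 473/40 kN·m, R_B = -63/80 kN, M_B = 13/40 kN·m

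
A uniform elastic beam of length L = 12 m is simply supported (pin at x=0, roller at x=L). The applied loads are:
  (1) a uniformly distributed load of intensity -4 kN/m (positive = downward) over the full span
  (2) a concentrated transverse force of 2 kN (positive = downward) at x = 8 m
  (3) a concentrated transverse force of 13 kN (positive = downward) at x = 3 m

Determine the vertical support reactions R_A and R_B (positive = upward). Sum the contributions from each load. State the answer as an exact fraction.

Load 1 — uniform load w=-4 kN/m over full span:
  R_A = wL/2 = (-4)·12/2 = -24 kN
  R_B = wL/2 = (-4)·12/2 = -24 kN
Load 2 — point force P=2 kN at a=8 m (b=L-a=4):
  R_A = Pb/L = 2·4/12 = 2/3 kN
  R_B = Pa/L = 2·8/12 = 4/3 kN
Load 3 — point force P=13 kN at a=3 m (b=L-a=9):
  R_A = Pb/L = 13·9/12 = 39/4 kN
  R_B = Pa/L = 13·3/12 = 13/4 kN
Superposition: R_A = -163/12 kN, R_B = -233/12 kN

R_A = -163/12 kN, R_B = -233/12 kN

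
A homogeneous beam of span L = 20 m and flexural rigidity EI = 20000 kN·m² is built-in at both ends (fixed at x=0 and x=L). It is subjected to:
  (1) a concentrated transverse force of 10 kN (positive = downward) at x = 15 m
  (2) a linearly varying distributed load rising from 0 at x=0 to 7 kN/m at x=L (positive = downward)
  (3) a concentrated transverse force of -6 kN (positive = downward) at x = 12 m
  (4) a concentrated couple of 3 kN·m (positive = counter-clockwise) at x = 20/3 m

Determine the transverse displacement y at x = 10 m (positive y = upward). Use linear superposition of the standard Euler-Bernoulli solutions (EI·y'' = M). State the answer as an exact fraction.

y(10) = -713/10000 m

Load 1 — point force P=10 kN at a=15 m (b=L-a=5):
  y_1 = -Pb²x²(3aL-(3a+b)x)/(6L³EI)  [x≤a] = -10·5²·10²·(3·15·20-(3·15+5)·10)/(6·20³·20000) = -1/96 m
Load 2 — triangular load w₀=7 kN/m (0→w₀ over full span):
  y_2 = -w₀x²(L-x)²(x+2L)/(120LEI) = -7·10²·(20-10)²·(10+2·20)/(120·20·20000) = -7/96 m
Load 3 — point force P=-6 kN at a=12 m (b=L-a=8):
  y_3 = -Pb²x²(3aL-(3a+b)x)/(6L³EI)  [x≤a] = -(-6)·8²·10²·(3·12·20-(3·12+8)·10)/(6·20³·20000) = 7/625 m
Load 4 — applied couple M₀=3 kN·m at a=20/3 m (b=L-a=40/3):
  y_4 = (R_Ax³/6 - M_Ax²/2 - M₀(x-a)²/2)/EI  [x>a] with R_A=1/5, M_A=0 = ((1/5)·10³/6 - 0·10²/2 - 3·(10-(20/3))²/2)/20000 = 1/1200 m
Superposition: y = Σ y_i = -713/10000 m ≈ -0.071300 m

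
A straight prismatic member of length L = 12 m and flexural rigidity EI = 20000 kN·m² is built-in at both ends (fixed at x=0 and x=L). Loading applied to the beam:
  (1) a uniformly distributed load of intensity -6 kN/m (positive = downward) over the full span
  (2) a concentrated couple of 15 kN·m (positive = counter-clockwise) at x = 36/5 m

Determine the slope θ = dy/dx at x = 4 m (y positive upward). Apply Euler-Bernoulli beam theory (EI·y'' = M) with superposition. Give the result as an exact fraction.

θ(4) = 37/12500 rad

Load 1 — uniform load w=-6 kN/m over full span:
  θ_1 = -wx(L-x)(L-2x)/(12EI) = -(-6)·4·(12-4)·(12-2·4)/(12·20000) = 2/625 rad
Load 2 — applied couple M₀=15 kN·m at a=36/5 m (b=L-a=24/5):
  θ_2 = (R_Ax²/2 - M_Ax)/EI  [x≤a] with R_A=9/5, M_A=24/5 = ((9/5)·4²/2 - (24/5)·4)/20000 = -3/12500 rad
Superposition: θ = Σ θ_i = 37/12500 rad ≈ 0.002960 rad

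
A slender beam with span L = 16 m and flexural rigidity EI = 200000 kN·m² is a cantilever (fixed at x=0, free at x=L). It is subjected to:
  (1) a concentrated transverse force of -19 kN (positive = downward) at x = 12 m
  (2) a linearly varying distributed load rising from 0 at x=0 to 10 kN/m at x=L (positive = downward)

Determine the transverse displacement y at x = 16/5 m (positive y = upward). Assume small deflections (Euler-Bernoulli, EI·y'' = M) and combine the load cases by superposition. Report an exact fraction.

Load 1 — point force P=-19 kN at a=12 m (b=L-a=4):
  y_1 = -Px²(3a-x)/(6EI)  [x≤a] = -(-19)·(16/5)²·(3·12-(16/5))/(6·200000) = 6232/1171875 m
Load 2 — triangular load w₀=10 kN/m (0→w₀ over full span):
  y_2 = (w₀Lx³/12-w₀L²x²/6-w₀x⁵/(120L))/EI = (10·16·(16/5)³/12-10·16²·(16/5)²/6-10·(16/5)⁵/(120·16))/200000 = -576256/29296875 m
Superposition: y = Σ y_i = -140152/9765625 m ≈ -0.014352 m

y(16/5) = -140152/9765625 m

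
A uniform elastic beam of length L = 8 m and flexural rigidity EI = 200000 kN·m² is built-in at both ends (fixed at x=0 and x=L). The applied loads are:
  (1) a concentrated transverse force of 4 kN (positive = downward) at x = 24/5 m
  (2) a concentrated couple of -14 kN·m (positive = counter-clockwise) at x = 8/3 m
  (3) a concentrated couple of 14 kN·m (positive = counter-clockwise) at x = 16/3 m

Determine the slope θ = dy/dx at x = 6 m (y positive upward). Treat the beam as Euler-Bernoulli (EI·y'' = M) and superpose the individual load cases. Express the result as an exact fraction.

Load 1 — point force P=4 kN at a=24/5 m (b=L-a=16/5):
  θ_1 = Pa²(L-x)(2bL-(3b+a)(L-x))/(2L³EI)  [x>a] = 4·(24/5)²·(8-6)·(2·(16/5)·8-(3·(16/5)+(24/5))·(8-6))/(2·8³·200000) = 63/3125000 rad
Load 2 — applied couple M₀=-14 kN·m at a=8/3 m (b=L-a=16/3):
  θ_2 = (R_Ax²/2 - M_Ax - M₀(x-a))/EI  [x>a] with R_A=-7/3, M_A=0 = ((-7/3)·6²/2 - 0·6 - (-14)·(6-(8/3)))/200000 = 7/300000 rad
Load 3 — applied couple M₀=14 kN·m at a=16/3 m (b=L-a=8/3):
  θ_3 = (R_Ax²/2 - M_Ax - M₀(x-a))/EI  [x>a] with R_A=7/3, M_A=14/3 = ((7/3)·6²/2 - (14/3)·6 - 14·(6-(16/3)))/200000 = 7/300000 rad
Superposition: θ = Σ θ_i = 1253/18750000 rad ≈ 0.000067 rad

θ(6) = 1253/18750000 rad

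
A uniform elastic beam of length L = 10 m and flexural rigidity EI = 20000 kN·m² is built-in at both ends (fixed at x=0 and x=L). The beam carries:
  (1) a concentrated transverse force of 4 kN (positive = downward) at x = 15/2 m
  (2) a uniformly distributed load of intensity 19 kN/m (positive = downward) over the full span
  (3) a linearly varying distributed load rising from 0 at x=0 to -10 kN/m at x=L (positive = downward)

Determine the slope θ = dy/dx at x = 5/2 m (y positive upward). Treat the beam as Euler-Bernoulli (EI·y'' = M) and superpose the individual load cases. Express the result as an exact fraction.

Load 1 — point force P=4 kN at a=15/2 m (b=L-a=5/2):
  θ_1 = -Pb²x(2aL-(3a+b)x)/(2L³EI)  [x≤a] = -4·(5/2)²·(5/2)·(2·(15/2)·10-(3·(15/2)+(5/2))·(5/2))/(2·10³·20000) = -7/51200 rad
Load 2 — uniform load w=19 kN/m over full span:
  θ_2 = -wx(L-x)(L-2x)/(12EI) = -19·(5/2)·(10-(5/2))·(10-2·(5/2))/(12·20000) = -19/2560 rad
Load 3 — triangular load w₀=-10 kN/m (0→w₀ over full span):
  θ_3 = -w₀(2x(L-x)(L-2x)(x+2L)+x²(L-x)²)/(120LEI) = -(-10)·(2·(5/2)·(10-(5/2))·(10-2·(5/2))·((5/2)+2·10)+(5/2)²·(10-(5/2))²)/(120·10·20000) = 39/20480 rad
Superposition: θ = Σ θ_i = -579/102400 rad ≈ -0.005654 rad

θ(5/2) = -579/102400 rad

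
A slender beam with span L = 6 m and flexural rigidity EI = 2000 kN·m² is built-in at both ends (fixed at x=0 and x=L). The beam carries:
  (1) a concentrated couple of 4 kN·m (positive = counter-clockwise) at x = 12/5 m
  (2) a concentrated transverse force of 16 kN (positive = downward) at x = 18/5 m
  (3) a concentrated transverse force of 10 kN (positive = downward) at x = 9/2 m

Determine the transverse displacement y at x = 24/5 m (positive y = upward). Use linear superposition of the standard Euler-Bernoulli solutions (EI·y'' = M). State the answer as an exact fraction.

y(24/5) = -1245897/250000000 m

Load 1 — applied couple M₀=4 kN·m at a=12/5 m (b=L-a=18/5):
  y_1 = (R_Ax³/6 - M_Ax²/2 - M₀(x-a)²/2)/EI  [x>a] with R_A=24/25, M_A=12/25 = ((24/25)·(24/5)³/6 - (12/25)·(24/5)²/2 - 4·((24/5)-(12/5))²/2)/2000 = 126/390625 m
Load 2 — point force P=16 kN at a=18/5 m (b=L-a=12/5):
  y_2 = -Pa²(L-x)²(3bL-(3b+a)(L-x))/(6L³EI)  [x>a] = -16·(18/5)²·(6-(24/5))²·(3·(12/5)·6-(3·(12/5)+(18/5))·(6-(24/5)))/(6·6³·2000) = -6804/1953125 m
Load 3 — point force P=10 kN at a=9/2 m (b=L-a=3/2):
  y_3 = -Pa²(L-x)²(3bL-(3b+a)(L-x))/(6L³EI)  [x>a] = -10·(9/2)²·(6-(24/5))²·(3·(3/2)·6-(3·(3/2)+(9/2))·(6-(24/5)))/(6·6³·2000) = -729/400000 m
Superposition: y = Σ y_i = -1245897/250000000 m ≈ -0.004984 m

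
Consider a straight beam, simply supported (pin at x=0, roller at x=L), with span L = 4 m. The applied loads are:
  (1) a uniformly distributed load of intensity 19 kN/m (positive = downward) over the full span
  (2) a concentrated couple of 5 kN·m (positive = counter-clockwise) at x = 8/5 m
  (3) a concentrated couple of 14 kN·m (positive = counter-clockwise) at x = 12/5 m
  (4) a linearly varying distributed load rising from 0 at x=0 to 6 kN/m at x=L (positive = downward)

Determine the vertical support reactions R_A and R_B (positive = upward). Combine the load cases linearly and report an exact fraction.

Load 1 — uniform load w=19 kN/m over full span:
  R_A = wL/2 = 19·4/2 = 38 kN
  R_B = wL/2 = 19·4/2 = 38 kN
Load 2 — applied couple M₀=5 kN·m at a=8/5 m (b=L-a=12/5):
  R_A = M₀/L = 5/4 kN
  R_B = -M₀/L = -5/4 kN
Load 3 — applied couple M₀=14 kN·m at a=12/5 m (b=L-a=8/5):
  R_A = M₀/L = 14/4 = 7/2 kN
  R_B = -M₀/L = -14/4 = -7/2 kN
Load 4 — triangular load w₀=6 kN/m (0→w₀ over full span):
  R_A = w₀L/6 = 6·4/6 = 4 kN
  R_B = w₀L/3 = 6·4/3 = 8 kN
Superposition: R_A = 187/4 kN, R_B = 165/4 kN

R_A = 187/4 kN, R_B = 165/4 kN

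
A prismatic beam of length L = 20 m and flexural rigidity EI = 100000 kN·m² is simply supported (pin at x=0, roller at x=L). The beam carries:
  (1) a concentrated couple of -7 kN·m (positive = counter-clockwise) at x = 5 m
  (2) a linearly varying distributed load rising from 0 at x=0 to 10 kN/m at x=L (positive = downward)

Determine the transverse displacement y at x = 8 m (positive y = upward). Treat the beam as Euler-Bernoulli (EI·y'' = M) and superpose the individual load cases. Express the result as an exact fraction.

y(8) = -295897/3000000 m

Load 1 — applied couple M₀=-7 kN·m at a=5 m (b=L-a=15):
  y_1 = (M₀x³/(6L)-M₀(x-a)²/2+C₁x)/EI  [x>a] with C₁=M₀(3b²-L²)/(6L)=-385/24 = ((-7)·8³/(6·20)-(-7)·(8-5)²/2+(-385/24)·8)/100000 = -1267/1000000 m
Load 2 — triangular load w₀=10 kN/m (0→w₀ over full span):
  y_2 = -w₀x(7L⁴-10L²x²+3x⁴)/(360LEI) = -10·8·(7·20⁴-10·20²·8²+3·8⁴)/(360·20·100000) = -4564/46875 m
Superposition: y = Σ y_i = -295897/3000000 m ≈ -0.098632 m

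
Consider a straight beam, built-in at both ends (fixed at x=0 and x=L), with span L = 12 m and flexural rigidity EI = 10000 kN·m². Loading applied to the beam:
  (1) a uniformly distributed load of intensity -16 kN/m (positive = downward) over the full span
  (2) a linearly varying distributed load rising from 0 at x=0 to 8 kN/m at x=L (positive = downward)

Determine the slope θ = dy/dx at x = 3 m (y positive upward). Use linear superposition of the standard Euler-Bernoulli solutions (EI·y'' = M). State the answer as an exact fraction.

θ(3) = 3267/200000 rad

Load 1 — uniform load w=-16 kN/m over full span:
  θ_1 = -wx(L-x)(L-2x)/(12EI) = -(-16)·3·(12-3)·(12-2·3)/(12·10000) = 27/1250 rad
Load 2 — triangular load w₀=8 kN/m (0→w₀ over full span):
  θ_2 = -w₀(2x(L-x)(L-2x)(x+2L)+x²(L-x)²)/(120LEI) = -8·(2·3·(12-3)·(12-2·3)·(3+2·12)+3²·(12-3)²)/(120·12·10000) = -1053/200000 rad
Superposition: θ = Σ θ_i = 3267/200000 rad ≈ 0.016335 rad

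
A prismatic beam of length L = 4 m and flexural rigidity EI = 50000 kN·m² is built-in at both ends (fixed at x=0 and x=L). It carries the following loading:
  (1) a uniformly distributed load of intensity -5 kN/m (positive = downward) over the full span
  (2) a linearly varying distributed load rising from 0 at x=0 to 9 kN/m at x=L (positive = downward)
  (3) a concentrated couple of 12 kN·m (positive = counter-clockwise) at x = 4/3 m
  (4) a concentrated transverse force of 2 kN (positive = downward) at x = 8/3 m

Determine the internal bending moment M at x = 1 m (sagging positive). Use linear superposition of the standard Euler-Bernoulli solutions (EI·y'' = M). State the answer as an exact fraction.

M(1) = 3583/1080 kN·m

Load 1 — uniform load w=-5 kN/m over full span:
  M_1 = wLx/2 - wL²/12 - wx²/2 = (-5)·4·1/2 - (-5)·4²/12 - (-5)·1²/2 = -5/6 kN·m
Load 2 — triangular load w₀=9 kN/m (0→w₀ over full span):
  M_2 = 3w₀Lx/20 - w₀L²/30 - w₀x³/(6L) = 3·9·4·1/20 - 9·4²/30 - 9·1³/(6·4) = 9/40 kN·m
Load 3 — applied couple M₀=12 kN·m at a=4/3 m (b=L-a=8/3):
  M_3 = R_Ax - M_A  [x≤a] with R_A=4, M_A=0 = 4·1 - 0 = 4 kN·m
Load 4 — point force P=2 kN at a=8/3 m (b=L-a=4/3):
  M_4 = Pb²(3a+b)x/L³ - Pab²/L²  [x≤a] = 2·(4/3)²·(3·(8/3)+(4/3))·1/4³ - 2·(8/3)·(4/3)²/4² = -2/27 kN·m
Superposition: M = Σ M_i = 3583/1080 kN·m ≈ 3.317593 kN·m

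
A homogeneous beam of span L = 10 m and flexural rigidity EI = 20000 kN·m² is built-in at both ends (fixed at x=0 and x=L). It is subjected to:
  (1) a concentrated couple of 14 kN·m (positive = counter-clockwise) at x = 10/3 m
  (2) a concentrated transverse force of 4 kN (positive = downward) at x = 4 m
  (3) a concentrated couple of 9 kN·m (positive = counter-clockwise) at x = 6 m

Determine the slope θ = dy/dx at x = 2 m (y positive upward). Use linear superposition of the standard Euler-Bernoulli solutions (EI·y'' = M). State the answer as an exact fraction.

θ(2) = -541/1875000 rad

Load 1 — applied couple M₀=14 kN·m at a=10/3 m (b=L-a=20/3):
  θ_1 = (R_Ax²/2 - M_Ax)/EI  [x≤a] with R_A=28/15, M_A=0 = ((28/15)·2²/2 - 0·2)/20000 = 7/37500 rad
Load 2 — point force P=4 kN at a=4 m (b=L-a=6):
  θ_2 = -Pb²x(2aL-(3a+b)x)/(2L³EI)  [x≤a] = -4·6²·2·(2·4·10-(3·4+6)·2)/(2·10³·20000) = -99/312500 rad
Load 3 — applied couple M₀=9 kN·m at a=6 m (b=L-a=4):
  θ_3 = (R_Ax²/2 - M_Ax)/EI  [x≤a] with R_A=162/125, M_A=72/25 = ((162/125)·2²/2 - (72/25)·2)/20000 = -99/625000 rad
Superposition: θ = Σ θ_i = -541/1875000 rad ≈ -0.000289 rad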